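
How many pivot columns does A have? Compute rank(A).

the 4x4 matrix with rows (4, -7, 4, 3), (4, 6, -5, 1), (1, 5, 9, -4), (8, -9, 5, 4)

rank(A) = 4

Row reduction:
R2 <- R2 - (1)*R1:  [  0  13  -9  -2 ]
R3 <- R3 - (1/4)*R1:  [     0   27/4      8  -19/4 ]
R4 <- R4 - (2)*R1:  [  0   5  -3  -2 ]
R3 <- R3 - (27/52)*R2:  [       0        0   659/52  -193/52 ]
R4 <- R4 - (5/13)*R2:  [      0       0    6/13  -16/13 ]
R4 <- R4 - (24/659)*R3:  [        0         0         0  -722/659 ]
Row echelon form:
[ 4  -7       4         3 ]
[ 0  13      -9        -2 ]
[ 0   0  659/52   -193/52 ]
[ 0   0       0  -722/659 ]
Nonzero rows / pivot columns: 4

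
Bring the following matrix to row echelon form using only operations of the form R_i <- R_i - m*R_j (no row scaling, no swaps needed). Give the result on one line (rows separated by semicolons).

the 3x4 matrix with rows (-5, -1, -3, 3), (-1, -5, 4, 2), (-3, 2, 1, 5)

Forward elimination:
R2 <- R2 - (1/5)*R1:  [     0  -24/5   23/5    7/5 ]
R3 <- R3 - (3/5)*R1:  [    0  13/5  14/5  16/5 ]
R3 <- R3 - (-13/24)*R2:  [      0       0  127/24   95/24 ]
Row echelon form:
[ -5     -1      -3      3 ]
[  0  -24/5    23/5    7/5 ]
[  0      0  127/24  95/24 ]

REF = [-5 -1 -3 3; 0 -24/5 23/5 7/5; 0 0 127/24 95/24]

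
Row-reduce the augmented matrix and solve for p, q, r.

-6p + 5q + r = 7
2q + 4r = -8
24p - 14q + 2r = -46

(-3, -2, -1)

Forward elimination on [A|b]:
R3 <- R3 - (-4)*R1:  [   0    6    6  -18 ]
R3 <- R3 - (3)*R2:  [  0   0  -6   6 ]
Row echelon form:
[ -6  5   1  |   7 ]
[  0  2   4  |  -8 ]
[  0  0  -6  |   6 ]
Back-substitution:
r = (6) / -6 = -1
q = (-8 - (4)*(-1)) / 2 = -2
p = (7 - (5)*(-2) - (1)*(-1)) / -6 = -3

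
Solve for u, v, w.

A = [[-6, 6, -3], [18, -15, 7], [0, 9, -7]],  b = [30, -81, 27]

(-2, 3, 0)

Forward elimination on [A|b]:
R2 <- R2 - (-3)*R1:  [  0   3  -2   9 ]
R3 <- R3 - (3)*R2:  [  0   0  -1   0 ]
Row echelon form:
[ -6  6  -3  |  30 ]
[  0  3  -2  |   9 ]
[  0  0  -1  |   0 ]
Back-substitution:
w = (0) / -1 = 0
v = (9 - (-2)*(0)) / 3 = 3
u = (30 - (6)*(3) - (-3)*(0)) / -6 = -2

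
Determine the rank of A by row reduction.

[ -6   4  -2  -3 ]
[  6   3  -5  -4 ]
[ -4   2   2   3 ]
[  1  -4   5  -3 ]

rank(A) = 4

Row reduction:
R2 <- R2 - (-1)*R1:  [  0   7  -7  -7 ]
R3 <- R3 - (2/3)*R1:  [    0  -2/3  10/3     5 ]
R4 <- R4 - (-1/6)*R1:  [     0  -10/3   14/3   -7/2 ]
R3 <- R3 - (-2/21)*R2:  [    0     0   8/3  13/3 ]
R4 <- R4 - (-10/21)*R2:  [     0      0    4/3  -41/6 ]
R4 <- R4 - (1/2)*R3:  [  0   0   0  -9 ]
Row echelon form:
[ -6  4   -2    -3 ]
[  0  7   -7    -7 ]
[  0  0  8/3  13/3 ]
[  0  0    0    -9 ]
Nonzero rows / pivot columns: 4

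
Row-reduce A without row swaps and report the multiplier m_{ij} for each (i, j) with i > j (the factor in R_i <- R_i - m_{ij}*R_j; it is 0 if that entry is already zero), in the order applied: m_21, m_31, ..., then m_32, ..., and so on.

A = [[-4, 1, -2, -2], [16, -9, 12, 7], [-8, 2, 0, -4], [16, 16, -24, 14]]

multipliers: -4, 2, -4, 0, -4, -4

Forward elimination:
R2 <- R2 - (-4)*R1:  [  0  -5   4  -1 ]
R3 <- R3 - (2)*R1:  [ 0  0  4  0 ]
R4 <- R4 - (-4)*R1:  [   0   20  -32    6 ]
R3: entry in column 2 is already 0 -> m_{32} = 0 (no row operation needed)
R4 <- R4 - (-4)*R2:  [   0    0  -16    2 ]
R4 <- R4 - (-4)*R3:  [ 0  0  0  2 ]
Multipliers (in order of application): m_{21} = -4, m_{31} = 2, m_{41} = -4, m_{32} = 0, m_{42} = -4, m_{43} = -4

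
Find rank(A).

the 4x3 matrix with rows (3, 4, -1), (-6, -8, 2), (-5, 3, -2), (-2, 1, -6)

Row reduction:
R2 <- R2 - (-2)*R1:  [ 0  0  0 ]
R3 <- R3 - (-5/3)*R1:  [     0   29/3  -11/3 ]
R4 <- R4 - (-2/3)*R1:  [     0   11/3  -20/3 ]
R2 <-> R3   (pivot in column 2 was zero)
[ 3     4     -1 ]
[ 0  29/3  -11/3 ]
[ 0     0      0 ]
[ 0  11/3  -20/3 ]
R4 <- R4 - (11/29)*R2:  [       0        0  -153/29 ]
R3 <-> R4   (pivot in column 3 was zero)
[ 3     4       -1 ]
[ 0  29/3    -11/3 ]
[ 0     0  -153/29 ]
[ 0     0        0 ]
Row echelon form:
[ 3     4       -1 ]
[ 0  29/3    -11/3 ]
[ 0     0  -153/29 ]
[ 0     0        0 ]
Nonzero rows / pivot columns: 3

rank(A) = 3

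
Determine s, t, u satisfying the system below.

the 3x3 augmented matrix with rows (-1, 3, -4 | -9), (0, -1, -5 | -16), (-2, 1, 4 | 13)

Forward elimination on [A|b]:
R3 <- R3 - (2)*R1:  [  0  -5  12  31 ]
R3 <- R3 - (5)*R2:  [   0    0   37  111 ]
Row echelon form:
[ -1   3  -4  |   -9 ]
[  0  -1  -5  |  -16 ]
[  0   0  37  |  111 ]
Back-substitution:
u = (111) / 37 = 3
t = (-16 - (-5)*(3)) / -1 = 1
s = (-9 - (3)*(1) - (-4)*(3)) / -1 = 0

(0, 1, 3)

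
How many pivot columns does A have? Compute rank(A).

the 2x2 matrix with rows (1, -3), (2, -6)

Row reduction:
R2 <- R2 - (2)*R1:  [ 0  0 ]
Row echelon form:
[ 1  -3 ]
[ 0   0 ]
Nonzero rows / pivot columns: 1

rank(A) = 1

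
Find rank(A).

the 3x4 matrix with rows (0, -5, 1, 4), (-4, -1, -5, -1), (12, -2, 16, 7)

rank(A) = 2

Row reduction:
R1 <-> R2   (pivot in column 1 was zero)
[ -4  -1  -5  -1 ]
[  0  -5   1   4 ]
[ 12  -2  16   7 ]
R3 <- R3 - (-3)*R1:  [  0  -5   1   4 ]
R3 <- R3 - (1)*R2:  [ 0  0  0  0 ]
Row echelon form:
[ -4  -1  -5  -1 ]
[  0  -5   1   4 ]
[  0   0   0   0 ]
Nonzero rows / pivot columns: 2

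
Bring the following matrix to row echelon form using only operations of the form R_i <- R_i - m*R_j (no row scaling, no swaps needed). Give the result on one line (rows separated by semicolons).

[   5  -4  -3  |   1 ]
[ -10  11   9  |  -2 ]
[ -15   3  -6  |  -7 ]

REF = [5 -4 -3 1; 0 3 3 0; 0 0 -6 -4]

Forward elimination:
R2 <- R2 - (-2)*R1:  [ 0  3  3  0 ]
R3 <- R3 - (-3)*R1:  [   0   -9  -15   -4 ]
R3 <- R3 - (-3)*R2:  [  0   0  -6  -4 ]
Row echelon form:
[ 5  -4  -3  |   1 ]
[ 0   3   3  |   0 ]
[ 0   0  -6  |  -4 ]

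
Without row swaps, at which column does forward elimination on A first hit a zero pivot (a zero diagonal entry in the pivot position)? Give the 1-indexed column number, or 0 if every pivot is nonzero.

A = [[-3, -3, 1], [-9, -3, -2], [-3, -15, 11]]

Naive forward elimination:
R2 <- R2 - (3)*R1:  [  0   6  -5 ]
R3 <- R3 - (1)*R1:  [   0  -12   10 ]
R3 <- R3 - (-2)*R2:  [ 0  0  0 ]
Matrix at this point:
[ -3  -3   1 ]
[  0   6  -5 ]
[  0   0   0 ]
Pivot entry (3,3) in the last row is zero and there are no rows below to swap with -> zero pivot in column 3 (A is singular).

first zero-pivot column = 3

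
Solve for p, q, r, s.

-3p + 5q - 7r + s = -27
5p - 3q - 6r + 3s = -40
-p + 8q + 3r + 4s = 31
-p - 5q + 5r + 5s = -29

(4, 5, 5, -5)

Forward elimination on [A|b]:
R2 <- R2 - (-5/3)*R1:  [     0   16/3  -53/3   14/3    -85 ]
R3 <- R3 - (1/3)*R1:  [    0  19/3  16/3  11/3    40 ]
R4 <- R4 - (1/3)*R1:  [     0  -20/3   22/3   14/3    -20 ]
R3 <- R3 - (19/16)*R2:  [       0        0   421/16    -15/8  2255/16 ]
R4 <- R4 - (-5/4)*R2:  [      0       0   -59/4    21/2  -505/4 ]
R4 <- R4 - (-236/421)*R3:  [          0           0           0    3978/421  -19890/421 ]
Row echelon form:
[ -3     5      -7         1  |         -27 ]
[  0  16/3   -53/3      14/3  |         -85 ]
[  0     0  421/16     -15/8  |     2255/16 ]
[  0     0       0  3978/421  |  -19890/421 ]
Back-substitution:
s = (-19890/421) / (3978/421) = -5
r = (2255/16 - (-15/8)*(-5)) / (421/16) = 5
q = (-85 - (-53/3)*(5) - (14/3)*(-5)) / (16/3) = 5
p = (-27 - (5)*(5) - (-7)*(5) - (1)*(-5)) / -3 = 4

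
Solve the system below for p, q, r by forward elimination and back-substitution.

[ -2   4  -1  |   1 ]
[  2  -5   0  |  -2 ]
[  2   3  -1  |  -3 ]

Forward elimination on [A|b]:
R2 <- R2 - (-1)*R1:  [  0  -1  -1  -1 ]
R3 <- R3 - (-1)*R1:  [  0   7  -2  -2 ]
R3 <- R3 - (-7)*R2:  [  0   0  -9  -9 ]
Row echelon form:
[ -2   4  -1  |   1 ]
[  0  -1  -1  |  -1 ]
[  0   0  -9  |  -9 ]
Back-substitution:
r = (-9) / -9 = 1
q = (-1 - (-1)*(1)) / -1 = 0
p = (1 - (4)*(0) - (-1)*(1)) / -2 = -1

(-1, 0, 1)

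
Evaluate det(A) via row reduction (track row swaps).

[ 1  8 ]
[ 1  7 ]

Forward elimination:
R2 <- R2 - (1)*R1:  [  0  -1 ]
Upper-triangular form:
[ 1   8 ]
[ 0  -1 ]
det(A) = (-1)^0 * (1) * (-1) = -1  (0 row swaps -> sign +1)

det(A) = -1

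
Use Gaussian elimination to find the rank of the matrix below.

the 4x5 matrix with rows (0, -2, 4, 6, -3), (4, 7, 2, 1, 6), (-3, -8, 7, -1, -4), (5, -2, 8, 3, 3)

Row reduction:
R1 <-> R2   (pivot in column 1 was zero)
[  4   7  2   1   6 ]
[  0  -2  4   6  -3 ]
[ -3  -8  7  -1  -4 ]
[  5  -2  8   3   3 ]
R3 <- R3 - (-3/4)*R1:  [     0  -11/4   17/2   -1/4    1/2 ]
R4 <- R4 - (5/4)*R1:  [     0  -43/4   11/2    7/4   -9/2 ]
R3 <- R3 - (11/8)*R2:  [     0      0      3  -17/2   37/8 ]
R4 <- R4 - (43/8)*R2:  [     0      0    -16  -61/2   93/8 ]
R4 <- R4 - (-16/3)*R3:  [      0       0       0  -455/6  871/24 ]
Row echelon form:
[ 4   7  2       1       6 ]
[ 0  -2  4       6      -3 ]
[ 0   0  3   -17/2    37/8 ]
[ 0   0  0  -455/6  871/24 ]
Nonzero rows / pivot columns: 4

rank(A) = 4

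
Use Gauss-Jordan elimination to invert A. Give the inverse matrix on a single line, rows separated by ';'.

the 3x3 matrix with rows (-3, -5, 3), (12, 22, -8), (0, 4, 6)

Gauss-Jordan on [A | I]:
R1 <- (1/-3)*R1:  [    1   5/3    -1  |  -1/3     0     0 ]
R2 <- R2 - (12)*R1:  [ 0  2  4  |  4  1  0 ]
R2 <- (1/2)*R2:  [   0    1    2  |    2  1/2    0 ]
R1 <- R1 - (5/3)*R2:  [     1      0  -13/3  |  -11/3   -5/6      0 ]
R3 <- R3 - (4)*R2:  [  0   0  -2  |  -8  -2   1 ]
R3 <- (1/-2)*R3:  [    0     0     1  |     4     1  -1/2 ]
R1 <- R1 - (-13/3)*R3:  [     1      0      0  |   41/3    7/2  -13/6 ]
R2 <- R2 - (2)*R3:  [    0     1     0  |    -6  -3/2     1 ]
Right block of [I | A^{-1}] is the inverse:
[ 41/3   7/2  -13/6 ]
[   -6  -3/2      1 ]
[    4     1   -1/2 ]

inverse = [41/3 7/2 -13/6; -6 -3/2 1; 4 1 -1/2]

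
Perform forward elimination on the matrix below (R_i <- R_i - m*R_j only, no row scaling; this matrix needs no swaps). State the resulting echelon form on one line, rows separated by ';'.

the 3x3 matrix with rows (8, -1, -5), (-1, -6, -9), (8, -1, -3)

Forward elimination:
R2 <- R2 - (-1/8)*R1:  [     0  -49/8  -77/8 ]
R3 <- R3 - (1)*R1:  [ 0  0  2 ]
Row echelon form:
[ 8     -1     -5 ]
[ 0  -49/8  -77/8 ]
[ 0      0      2 ]

REF = [8 -1 -5; 0 -49/8 -77/8; 0 0 2]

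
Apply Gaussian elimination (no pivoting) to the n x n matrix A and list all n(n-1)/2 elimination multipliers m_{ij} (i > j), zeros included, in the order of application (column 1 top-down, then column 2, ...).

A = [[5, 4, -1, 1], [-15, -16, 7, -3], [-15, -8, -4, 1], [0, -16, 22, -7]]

multipliers: -3, -3, 0, -1, 4, -2

Forward elimination:
R2 <- R2 - (-3)*R1:  [  0  -4   4   0 ]
R3 <- R3 - (-3)*R1:  [  0   4  -7   4 ]
R4: entry in column 1 is already 0 -> m_{41} = 0 (no row operation needed)
R3 <- R3 - (-1)*R2:  [  0   0  -3   4 ]
R4 <- R4 - (4)*R2:  [  0   0   6  -7 ]
R4 <- R4 - (-2)*R3:  [ 0  0  0  1 ]
Multipliers (in order of application): m_{21} = -3, m_{31} = -3, m_{41} = 0, m_{32} = -1, m_{42} = 4, m_{43} = -2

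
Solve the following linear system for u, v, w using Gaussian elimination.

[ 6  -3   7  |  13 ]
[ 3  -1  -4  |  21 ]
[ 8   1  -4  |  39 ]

(4, -1, -2)

Forward elimination on [A|b]:
R2 <- R2 - (1/2)*R1:  [     0    1/2  -15/2   29/2 ]
R3 <- R3 - (4/3)*R1:  [     0      5  -40/3   65/3 ]
R3 <- R3 - (10)*R2:  [      0       0   185/3  -370/3 ]
Row echelon form:
[ 6   -3      7  |      13 ]
[ 0  1/2  -15/2  |    29/2 ]
[ 0    0  185/3  |  -370/3 ]
Back-substitution:
w = (-370/3) / (185/3) = -2
v = (29/2 - (-15/2)*(-2)) / (1/2) = -1
u = (13 - (-3)*(-1) - (7)*(-2)) / 6 = 4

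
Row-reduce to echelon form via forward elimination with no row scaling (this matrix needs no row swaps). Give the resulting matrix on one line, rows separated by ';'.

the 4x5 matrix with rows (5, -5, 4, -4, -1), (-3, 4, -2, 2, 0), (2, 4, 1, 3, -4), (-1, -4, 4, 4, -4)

REF = [5 -5 4 -4 -1; 0 1 2/5 -2/5 -3/5; 0 0 -3 7 0; 0 0 0 256/15 -36/5]

Forward elimination:
R2 <- R2 - (-3/5)*R1:  [    0     1   2/5  -2/5  -3/5 ]
R3 <- R3 - (2/5)*R1:  [     0      6   -3/5   23/5  -18/5 ]
R4 <- R4 - (-1/5)*R1:  [     0     -5   24/5   16/5  -21/5 ]
R3 <- R3 - (6)*R2:  [  0   0  -3   7   0 ]
R4 <- R4 - (-5)*R2:  [     0      0   34/5    6/5  -36/5 ]
R4 <- R4 - (-34/15)*R3:  [      0       0       0  256/15   -36/5 ]
Row echelon form:
[ 5  -5    4      -4     -1 ]
[ 0   1  2/5    -2/5   -3/5 ]
[ 0   0   -3       7      0 ]
[ 0   0    0  256/15  -36/5 ]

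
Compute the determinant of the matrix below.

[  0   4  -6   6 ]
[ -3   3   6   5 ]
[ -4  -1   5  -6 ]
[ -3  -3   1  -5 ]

Forward elimination:
R1 <-> R2   (pivot in column 1 was zero)
[ -3   3   6   5 ]
[  0   4  -6   6 ]
[ -4  -1   5  -6 ]
[ -3  -3   1  -5 ]
R3 <- R3 - (4/3)*R1:  [     0     -5     -3  -38/3 ]
R4 <- R4 - (1)*R1:  [   0   -6   -5  -10 ]
R3 <- R3 - (-5/4)*R2:  [     0      0  -21/2  -31/6 ]
R4 <- R4 - (-3/2)*R2:  [   0    0  -14   -1 ]
R4 <- R4 - (4/3)*R3:  [    0     0     0  53/9 ]
Upper-triangular form:
[ -3  3      6      5 ]
[  0  4     -6      6 ]
[  0  0  -21/2  -31/6 ]
[  0  0      0   53/9 ]
det(A) = (-1)^1 * (-3) * (4) * (-21/2) * (53/9) = -742  (1 row swap -> sign -1)

det(A) = -742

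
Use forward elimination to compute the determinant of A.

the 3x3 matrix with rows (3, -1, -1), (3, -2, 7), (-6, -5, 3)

Forward elimination:
R2 <- R2 - (1)*R1:  [  0  -1   8 ]
R3 <- R3 - (-2)*R1:  [  0  -7   1 ]
R3 <- R3 - (7)*R2:  [   0    0  -55 ]
Upper-triangular form:
[ 3  -1   -1 ]
[ 0  -1    8 ]
[ 0   0  -55 ]
det(A) = (-1)^0 * (3) * (-1) * (-55) = 165  (0 row swaps -> sign +1)

det(A) = 165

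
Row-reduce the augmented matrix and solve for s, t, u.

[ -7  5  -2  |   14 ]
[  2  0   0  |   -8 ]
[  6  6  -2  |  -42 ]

Forward elimination on [A|b]:
R2 <- R2 - (-2/7)*R1:  [    0  10/7  -4/7    -4 ]
R3 <- R3 - (-6/7)*R1:  [     0   72/7  -26/7    -30 ]
R3 <- R3 - (36/5)*R2:  [    0     0   2/5  -6/5 ]
Row echelon form:
[ -7     5    -2  |    14 ]
[  0  10/7  -4/7  |    -4 ]
[  0     0   2/5  |  -6/5 ]
Back-substitution:
u = (-6/5) / (2/5) = -3
t = (-4 - (-4/7)*(-3)) / (10/7) = -4
s = (14 - (5)*(-4) - (-2)*(-3)) / -7 = -4

(-4, -4, -3)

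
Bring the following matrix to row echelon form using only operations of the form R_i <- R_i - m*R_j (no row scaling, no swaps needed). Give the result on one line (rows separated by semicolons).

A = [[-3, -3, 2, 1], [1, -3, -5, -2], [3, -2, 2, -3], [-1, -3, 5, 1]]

REF = [-3 -3 2 1; 0 -4 -13/3 -5/3; 0 0 113/12 1/12; 0 0 0 163/113]

Forward elimination:
R2 <- R2 - (-1/3)*R1:  [     0     -4  -13/3   -5/3 ]
R3 <- R3 - (-1)*R1:  [  0  -5   4  -2 ]
R4 <- R4 - (1/3)*R1:  [    0    -2  13/3   2/3 ]
R3 <- R3 - (5/4)*R2:  [      0       0  113/12    1/12 ]
R4 <- R4 - (1/2)*R2:  [    0     0  13/2   3/2 ]
R4 <- R4 - (78/113)*R3:  [       0        0        0  163/113 ]
Row echelon form:
[ -3  -3       2        1 ]
[  0  -4   -13/3     -5/3 ]
[  0   0  113/12     1/12 ]
[  0   0       0  163/113 ]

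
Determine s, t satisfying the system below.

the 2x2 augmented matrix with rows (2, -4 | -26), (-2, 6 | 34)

Forward elimination on [A|b]:
R2 <- R2 - (-1)*R1:  [ 0  2  8 ]
Row echelon form:
[ 2  -4  |  -26 ]
[ 0   2  |    8 ]
Back-substitution:
t = (8) / 2 = 4
s = (-26 - (-4)*(4)) / 2 = -5

(-5, 4)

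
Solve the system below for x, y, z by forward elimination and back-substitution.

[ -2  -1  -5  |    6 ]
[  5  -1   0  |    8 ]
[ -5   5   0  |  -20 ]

(1, -3, -1)

Forward elimination on [A|b]:
R2 <- R2 - (-5/2)*R1:  [     0   -7/2  -25/2     23 ]
R3 <- R3 - (5/2)*R1:  [    0  15/2  25/2   -35 ]
R3 <- R3 - (-15/7)*R2:  [      0       0  -100/7   100/7 ]
Row echelon form:
[ -2    -1      -5  |      6 ]
[  0  -7/2   -25/2  |     23 ]
[  0     0  -100/7  |  100/7 ]
Back-substitution:
z = (100/7) / (-100/7) = -1
y = (23 - (-25/2)*(-1)) / (-7/2) = -3
x = (6 - (-1)*(-3) - (-5)*(-1)) / -2 = 1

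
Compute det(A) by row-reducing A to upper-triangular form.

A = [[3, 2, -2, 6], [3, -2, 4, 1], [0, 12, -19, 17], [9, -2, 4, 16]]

det(A) = 48

Forward elimination:
R2 <- R2 - (1)*R1:  [  0  -4   6  -5 ]
R4 <- R4 - (3)*R1:  [  0  -8  10  -2 ]
R3 <- R3 - (-3)*R2:  [  0   0  -1   2 ]
R4 <- R4 - (2)*R2:  [  0   0  -2   8 ]
R4 <- R4 - (2)*R3:  [ 0  0  0  4 ]
Upper-triangular form:
[ 3   2  -2   6 ]
[ 0  -4   6  -5 ]
[ 0   0  -1   2 ]
[ 0   0   0   4 ]
det(A) = (-1)^0 * (3) * (-4) * (-1) * (4) = 48  (0 row swaps -> sign +1)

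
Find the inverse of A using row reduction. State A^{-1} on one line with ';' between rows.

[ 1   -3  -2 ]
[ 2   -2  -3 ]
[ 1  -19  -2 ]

Gauss-Jordan on [A | I]:
R2 <- R2 - (2)*R1:  [  0   4   1  |  -2   1   0 ]
R3 <- R3 - (1)*R1:  [   0  -16    0  |   -1    0    1 ]
R2 <- (1/4)*R2:  [    0     1   1/4  |  -1/2   1/4     0 ]
R1 <- R1 - (-3)*R2:  [    1     0  -5/4  |  -1/2   3/4     0 ]
R3 <- R3 - (-16)*R2:  [  0   0   4  |  -9   4   1 ]
R3 <- (1/4)*R3:  [    0     0     1  |  -9/4     1   1/4 ]
R1 <- R1 - (-5/4)*R3:  [      1       0       0  |  -53/16       2    5/16 ]
R2 <- R2 - (1/4)*R3:  [     0      1      0  |   1/16      0  -1/16 ]
Right block of [I | A^{-1}] is the inverse:
[ -53/16  2   5/16 ]
[   1/16  0  -1/16 ]
[   -9/4  1    1/4 ]

inverse = [-53/16 2 5/16; 1/16 0 -1/16; -9/4 1 1/4]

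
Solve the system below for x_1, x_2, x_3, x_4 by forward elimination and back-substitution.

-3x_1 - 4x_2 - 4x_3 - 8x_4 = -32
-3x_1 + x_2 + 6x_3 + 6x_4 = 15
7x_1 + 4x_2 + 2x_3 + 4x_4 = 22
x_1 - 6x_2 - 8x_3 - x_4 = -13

Forward elimination on [A|b]:
R2 <- R2 - (1)*R1:  [  0   5  10  14  47 ]
R3 <- R3 - (-7/3)*R1:  [      0   -16/3   -22/3   -44/3  -158/3 ]
R4 <- R4 - (-1/3)*R1:  [     0  -22/3  -28/3  -11/3  -71/3 ]
R3 <- R3 - (-16/15)*R2:  [      0       0    10/3    4/15  -38/15 ]
R4 <- R4 - (-22/15)*R2:  [      0       0    16/3  253/15  679/15 ]
R4 <- R4 - (8/5)*R3:  [       0        0        0   411/25  1233/25 ]
Row echelon form:
[ -3  -4    -4      -8  |      -32 ]
[  0   5    10      14  |       47 ]
[  0   0  10/3    4/15  |   -38/15 ]
[  0   0     0  411/25  |  1233/25 ]
Back-substitution:
x_4 = (1233/25) / (411/25) = 3
x_3 = (-38/15 - (4/15)*(3)) / (10/3) = -1
x_2 = (47 - (10)*(-1) - (14)*(3)) / 5 = 3
x_1 = (-32 - (-4)*(3) - (-4)*(-1) - (-8)*(3)) / -3 = 0

(0, 3, -1, 3)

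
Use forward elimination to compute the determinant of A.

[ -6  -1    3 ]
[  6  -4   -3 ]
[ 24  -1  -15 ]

Forward elimination:
R2 <- R2 - (-1)*R1:  [  0  -5   0 ]
R3 <- R3 - (-4)*R1:  [  0  -5  -3 ]
R3 <- R3 - (1)*R2:  [  0   0  -3 ]
Upper-triangular form:
[ -6  -1   3 ]
[  0  -5   0 ]
[  0   0  -3 ]
det(A) = (-1)^0 * (-6) * (-5) * (-3) = -90  (0 row swaps -> sign +1)

det(A) = -90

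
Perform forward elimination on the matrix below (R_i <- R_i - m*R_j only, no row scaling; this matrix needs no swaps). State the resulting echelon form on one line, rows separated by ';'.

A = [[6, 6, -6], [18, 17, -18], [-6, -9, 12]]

Forward elimination:
R2 <- R2 - (3)*R1:  [  0  -1   0 ]
R3 <- R3 - (-1)*R1:  [  0  -3   6 ]
R3 <- R3 - (3)*R2:  [ 0  0  6 ]
Row echelon form:
[ 6   6  -6 ]
[ 0  -1   0 ]
[ 0   0   6 ]

REF = [6 6 -6; 0 -1 0; 0 0 6]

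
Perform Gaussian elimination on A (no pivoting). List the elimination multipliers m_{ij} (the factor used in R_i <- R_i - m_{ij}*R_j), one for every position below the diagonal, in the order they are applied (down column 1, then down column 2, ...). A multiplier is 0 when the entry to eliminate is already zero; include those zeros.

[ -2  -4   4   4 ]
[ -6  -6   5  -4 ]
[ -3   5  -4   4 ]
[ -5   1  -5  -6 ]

Forward elimination:
R2 <- R2 - (3)*R1:  [   0    6   -7  -16 ]
R3 <- R3 - (3/2)*R1:  [   0   11  -10   -2 ]
R4 <- R4 - (5/2)*R1:  [   0   11  -15  -16 ]
R3 <- R3 - (11/6)*R2:  [    0     0  17/6  82/3 ]
R4 <- R4 - (11/6)*R2:  [     0      0  -13/6   40/3 ]
R4 <- R4 - (-13/17)*R3:  [      0       0       0  582/17 ]
Multipliers (in order of application): m_{21} = 3, m_{31} = 3/2, m_{41} = 5/2, m_{32} = 11/6, m_{42} = 11/6, m_{43} = -13/17

multipliers: 3, 3/2, 5/2, 11/6, 11/6, -13/17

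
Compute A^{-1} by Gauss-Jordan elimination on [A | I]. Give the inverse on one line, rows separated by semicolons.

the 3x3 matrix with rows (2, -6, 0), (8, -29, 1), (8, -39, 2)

Gauss-Jordan on [A | I]:
R1 <- (1/2)*R1:  [   1   -3    0  |  1/2    0    0 ]
R2 <- R2 - (8)*R1:  [  0  -5   1  |  -4   1   0 ]
R3 <- R3 - (8)*R1:  [   0  -15    2  |   -4    0    1 ]
R2 <- (1/-5)*R2:  [    0     1  -1/5  |   4/5  -1/5     0 ]
R1 <- R1 - (-3)*R2:  [     1      0   -3/5  |  29/10   -3/5      0 ]
R3 <- R3 - (-15)*R2:  [  0   0  -1  |   8  -3   1 ]
R3 <- (1/-1)*R3:  [  0   0   1  |  -8   3  -1 ]
R1 <- R1 - (-3/5)*R3:  [      1       0       0  |  -19/10     6/5    -3/5 ]
R2 <- R2 - (-1/5)*R3:  [    0     1     0  |  -4/5   2/5  -1/5 ]
Right block of [I | A^{-1}] is the inverse:
[ -19/10  6/5  -3/5 ]
[   -4/5  2/5  -1/5 ]
[     -8    3    -1 ]

inverse = [-19/10 6/5 -3/5; -4/5 2/5 -1/5; -8 3 -1]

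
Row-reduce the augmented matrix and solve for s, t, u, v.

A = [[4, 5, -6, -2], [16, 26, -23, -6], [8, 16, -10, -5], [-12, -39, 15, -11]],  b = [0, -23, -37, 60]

(-1, -4, -5, 3)

Forward elimination on [A|b]:
R2 <- R2 - (4)*R1:  [   0    6    1    2  -23 ]
R3 <- R3 - (2)*R1:  [   0    6    2   -1  -37 ]
R4 <- R4 - (-3)*R1:  [   0  -24   -3  -17   60 ]
R3 <- R3 - (1)*R2:  [   0    0    1   -3  -14 ]
R4 <- R4 - (-4)*R2:  [   0    0    1   -9  -32 ]
R4 <- R4 - (1)*R3:  [   0    0    0   -6  -18 ]
Row echelon form:
[ 4  5  -6  -2  |    0 ]
[ 0  6   1   2  |  -23 ]
[ 0  0   1  -3  |  -14 ]
[ 0  0   0  -6  |  -18 ]
Back-substitution:
v = (-18) / -6 = 3
u = (-14 - (-3)*(3)) / 1 = -5
t = (-23 - (1)*(-5) - (2)*(3)) / 6 = -4
s = (0 - (5)*(-4) - (-6)*(-5) - (-2)*(3)) / 4 = -1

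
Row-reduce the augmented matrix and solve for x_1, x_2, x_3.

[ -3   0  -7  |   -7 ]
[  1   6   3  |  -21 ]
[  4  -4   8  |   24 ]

Forward elimination on [A|b]:
R2 <- R2 - (-1/3)*R1:  [     0      6    2/3  -70/3 ]
R3 <- R3 - (-4/3)*R1:  [    0    -4  -4/3  44/3 ]
R3 <- R3 - (-2/3)*R2:  [    0     0  -8/9  -8/9 ]
Row echelon form:
[ -3  0    -7  |     -7 ]
[  0  6   2/3  |  -70/3 ]
[  0  0  -8/9  |   -8/9 ]
Back-substitution:
x_3 = (-8/9) / (-8/9) = 1
x_2 = (-70/3 - (2/3)*(1)) / 6 = -4
x_1 = (-7 - (-7)*(1)) / -3 = 0

(0, -4, 1)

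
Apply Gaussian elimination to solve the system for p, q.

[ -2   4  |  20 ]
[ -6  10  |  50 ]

(0, 5)

Forward elimination on [A|b]:
R2 <- R2 - (3)*R1:  [   0   -2  -10 ]
Row echelon form:
[ -2   4  |   20 ]
[  0  -2  |  -10 ]
Back-substitution:
q = (-10) / -2 = 5
p = (20 - (4)*(5)) / -2 = 0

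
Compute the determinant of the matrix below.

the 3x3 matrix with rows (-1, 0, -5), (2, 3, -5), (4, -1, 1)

Forward elimination:
R2 <- R2 - (-2)*R1:  [   0    3  -15 ]
R3 <- R3 - (-4)*R1:  [   0   -1  -19 ]
R3 <- R3 - (-1/3)*R2:  [   0    0  -24 ]
Upper-triangular form:
[ -1  0   -5 ]
[  0  3  -15 ]
[  0  0  -24 ]
det(A) = (-1)^0 * (-1) * (3) * (-24) = 72  (0 row swaps -> sign +1)

det(A) = 72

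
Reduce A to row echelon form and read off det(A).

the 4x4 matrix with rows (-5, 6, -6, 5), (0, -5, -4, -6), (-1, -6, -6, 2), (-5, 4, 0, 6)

Forward elimination:
R3 <- R3 - (1/5)*R1:  [     0  -36/5  -24/5      1 ]
R4 <- R4 - (1)*R1:  [  0  -2   6   1 ]
R3 <- R3 - (36/25)*R2:  [      0       0   24/25  241/25 ]
R4 <- R4 - (2/5)*R2:  [    0     0  38/5  17/5 ]
R4 <- R4 - (95/12)*R3:  [       0        0        0  -875/12 ]
Upper-triangular form:
[ -5   6     -6        5 ]
[  0  -5     -4       -6 ]
[  0   0  24/25   241/25 ]
[  0   0      0  -875/12 ]
det(A) = (-1)^0 * (-5) * (-5) * (24/25) * (-875/12) = -1750  (0 row swaps -> sign +1)

det(A) = -1750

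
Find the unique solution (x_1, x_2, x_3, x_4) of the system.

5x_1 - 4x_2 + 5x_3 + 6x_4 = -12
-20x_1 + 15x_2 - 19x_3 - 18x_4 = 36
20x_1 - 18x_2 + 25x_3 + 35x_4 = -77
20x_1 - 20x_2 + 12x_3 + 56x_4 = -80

(4, 4, -2, -1)

Forward elimination on [A|b]:
R2 <- R2 - (-4)*R1:  [   0   -1    1    6  -12 ]
R3 <- R3 - (4)*R1:  [   0   -2    5   11  -29 ]
R4 <- R4 - (4)*R1:  [   0   -4   -8   32  -32 ]
R3 <- R3 - (2)*R2:  [  0   0   3  -1  -5 ]
R4 <- R4 - (4)*R2:  [   0    0  -12    8   16 ]
R4 <- R4 - (-4)*R3:  [  0   0   0   4  -4 ]
Row echelon form:
[ 5  -4  5   6  |  -12 ]
[ 0  -1  1   6  |  -12 ]
[ 0   0  3  -1  |   -5 ]
[ 0   0  0   4  |   -4 ]
Back-substitution:
x_4 = (-4) / 4 = -1
x_3 = (-5 - (-1)*(-1)) / 3 = -2
x_2 = (-12 - (1)*(-2) - (6)*(-1)) / -1 = 4
x_1 = (-12 - (-4)*(4) - (5)*(-2) - (6)*(-1)) / 5 = 4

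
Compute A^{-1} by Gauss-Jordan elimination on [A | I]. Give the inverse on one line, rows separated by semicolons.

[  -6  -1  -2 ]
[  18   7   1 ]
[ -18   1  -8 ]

inverse = [19/24 5/36 -13/72; -7/4 -1/6 5/12; -2 -1/3 1/3]

Gauss-Jordan on [A | I]:
R1 <- (1/-6)*R1:  [    1   1/6   1/3  |  -1/6     0     0 ]
R2 <- R2 - (18)*R1:  [  0   4  -5  |   3   1   0 ]
R3 <- R3 - (-18)*R1:  [  0   4  -2  |  -3   0   1 ]
R2 <- (1/4)*R2:  [    0     1  -5/4  |   3/4   1/4     0 ]
R1 <- R1 - (1/6)*R2:  [     1      0  13/24  |  -7/24  -1/24      0 ]
R3 <- R3 - (4)*R2:  [  0   0   3  |  -6  -1   1 ]
R3 <- (1/3)*R3:  [    0     0     1  |    -2  -1/3   1/3 ]
R1 <- R1 - (13/24)*R3:  [      1       0       0  |   19/24    5/36  -13/72 ]
R2 <- R2 - (-5/4)*R3:  [    0     1     0  |  -7/4  -1/6  5/12 ]
Right block of [I | A^{-1}] is the inverse:
[ 19/24  5/36  -13/72 ]
[  -7/4  -1/6    5/12 ]
[    -2  -1/3     1/3 ]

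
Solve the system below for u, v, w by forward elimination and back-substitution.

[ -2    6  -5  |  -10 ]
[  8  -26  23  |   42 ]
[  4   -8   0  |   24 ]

Forward elimination on [A|b]:
R2 <- R2 - (-4)*R1:  [  0  -2   3   2 ]
R3 <- R3 - (-2)*R1:  [   0    4  -10    4 ]
R3 <- R3 - (-2)*R2:  [  0   0  -4   8 ]
Row echelon form:
[ -2   6  -5  |  -10 ]
[  0  -2   3  |    2 ]
[  0   0  -4  |    8 ]
Back-substitution:
w = (8) / -4 = -2
v = (2 - (3)*(-2)) / -2 = -4
u = (-10 - (6)*(-4) - (-5)*(-2)) / -2 = -2

(-2, -4, -2)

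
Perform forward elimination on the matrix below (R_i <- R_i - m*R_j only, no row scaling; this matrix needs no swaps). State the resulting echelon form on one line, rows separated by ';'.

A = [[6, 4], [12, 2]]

Forward elimination:
R2 <- R2 - (2)*R1:  [  0  -6 ]
Row echelon form:
[ 6   4 ]
[ 0  -6 ]

REF = [6 4; 0 -6]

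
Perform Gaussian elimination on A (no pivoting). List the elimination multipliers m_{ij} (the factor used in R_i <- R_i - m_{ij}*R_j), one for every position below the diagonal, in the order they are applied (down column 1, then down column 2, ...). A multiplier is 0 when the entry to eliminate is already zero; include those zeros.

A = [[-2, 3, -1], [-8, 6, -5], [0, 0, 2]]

multipliers: 4, 0, 0

Forward elimination:
R2 <- R2 - (4)*R1:  [  0  -6  -1 ]
R3: entry in column 1 is already 0 -> m_{31} = 0 (no row operation needed)
R3: entry in column 2 is already 0 -> m_{32} = 0 (no row operation needed)
Multipliers (in order of application): m_{21} = 4, m_{31} = 0, m_{32} = 0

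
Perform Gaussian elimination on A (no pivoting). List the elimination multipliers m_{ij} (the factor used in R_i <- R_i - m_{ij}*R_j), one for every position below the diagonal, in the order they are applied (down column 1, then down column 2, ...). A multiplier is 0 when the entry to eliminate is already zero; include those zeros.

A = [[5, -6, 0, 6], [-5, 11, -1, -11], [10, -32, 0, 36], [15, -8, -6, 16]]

multipliers: -1, 2, 3, -4, 2, 1

Forward elimination:
R2 <- R2 - (-1)*R1:  [  0   5  -1  -5 ]
R3 <- R3 - (2)*R1:  [   0  -20    0   24 ]
R4 <- R4 - (3)*R1:  [  0  10  -6  -2 ]
R3 <- R3 - (-4)*R2:  [  0   0  -4   4 ]
R4 <- R4 - (2)*R2:  [  0   0  -4   8 ]
R4 <- R4 - (1)*R3:  [ 0  0  0  4 ]
Multipliers (in order of application): m_{21} = -1, m_{31} = 2, m_{41} = 3, m_{32} = -4, m_{42} = 2, m_{43} = 1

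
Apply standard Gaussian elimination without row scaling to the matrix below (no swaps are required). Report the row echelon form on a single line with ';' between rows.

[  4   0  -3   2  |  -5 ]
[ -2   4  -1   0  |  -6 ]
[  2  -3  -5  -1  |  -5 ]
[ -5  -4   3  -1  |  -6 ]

REF = [4 0 -3 2 -5; 0 4 -5/2 1 -17/2; 0 0 -43/8 -5/4 -71/8; 0 0 0 140/43 -1323/86]

Forward elimination:
R2 <- R2 - (-1/2)*R1:  [     0      4   -5/2      1  -17/2 ]
R3 <- R3 - (1/2)*R1:  [    0    -3  -7/2    -2  -5/2 ]
R4 <- R4 - (-5/4)*R1:  [     0     -4   -3/4    3/2  -49/4 ]
R3 <- R3 - (-3/4)*R2:  [     0      0  -43/8   -5/4  -71/8 ]
R4 <- R4 - (-1)*R2:  [     0      0  -13/4    5/2  -83/4 ]
R4 <- R4 - (26/43)*R3:  [        0         0         0    140/43  -1323/86 ]
Row echelon form:
[ 4  0     -3       2  |        -5 ]
[ 0  4   -5/2       1  |     -17/2 ]
[ 0  0  -43/8    -5/4  |     -71/8 ]
[ 0  0      0  140/43  |  -1323/86 ]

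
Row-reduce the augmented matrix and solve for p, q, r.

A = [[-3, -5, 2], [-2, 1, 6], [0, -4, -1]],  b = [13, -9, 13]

Forward elimination on [A|b]:
R2 <- R2 - (2/3)*R1:  [     0   13/3   14/3  -53/3 ]
R3 <- R3 - (-12/13)*R2:  [      0       0   43/13  -43/13 ]
Row echelon form:
[ -3    -5      2  |      13 ]
[  0  13/3   14/3  |   -53/3 ]
[  0     0  43/13  |  -43/13 ]
Back-substitution:
r = (-43/13) / (43/13) = -1
q = (-53/3 - (14/3)*(-1)) / (13/3) = -3
p = (13 - (-5)*(-3) - (2)*(-1)) / -3 = 0

(0, -3, -1)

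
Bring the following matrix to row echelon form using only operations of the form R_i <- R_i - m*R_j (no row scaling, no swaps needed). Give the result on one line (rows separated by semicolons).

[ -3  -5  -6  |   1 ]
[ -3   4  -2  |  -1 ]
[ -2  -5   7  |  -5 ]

REF = [-3 -5 -6 1; 0 9 4 -2; 0 0 317/27 -163/27]

Forward elimination:
R2 <- R2 - (1)*R1:  [  0   9   4  -2 ]
R3 <- R3 - (2/3)*R1:  [     0   -5/3     11  -17/3 ]
R3 <- R3 - (-5/27)*R2:  [       0        0   317/27  -163/27 ]
Row echelon form:
[ -3  -5      -6  |        1 ]
[  0   9       4  |       -2 ]
[  0   0  317/27  |  -163/27 ]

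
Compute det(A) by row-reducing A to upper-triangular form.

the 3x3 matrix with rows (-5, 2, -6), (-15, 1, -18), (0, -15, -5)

Forward elimination:
R2 <- R2 - (3)*R1:  [  0  -5   0 ]
R3 <- R3 - (3)*R2:  [  0   0  -5 ]
Upper-triangular form:
[ -5   2  -6 ]
[  0  -5   0 ]
[  0   0  -5 ]
det(A) = (-1)^0 * (-5) * (-5) * (-5) = -125  (0 row swaps -> sign +1)

det(A) = -125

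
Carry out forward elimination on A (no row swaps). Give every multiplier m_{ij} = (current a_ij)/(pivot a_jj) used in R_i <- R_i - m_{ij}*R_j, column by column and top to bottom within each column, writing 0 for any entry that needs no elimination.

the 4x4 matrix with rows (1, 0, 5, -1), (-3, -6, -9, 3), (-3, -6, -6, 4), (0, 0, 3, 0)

Forward elimination:
R2 <- R2 - (-3)*R1:  [  0  -6   6   0 ]
R3 <- R3 - (-3)*R1:  [  0  -6   9   1 ]
R4: entry in column 1 is already 0 -> m_{41} = 0 (no row operation needed)
R3 <- R3 - (1)*R2:  [ 0  0  3  1 ]
R4: entry in column 2 is already 0 -> m_{42} = 0 (no row operation needed)
R4 <- R4 - (1)*R3:  [  0   0   0  -1 ]
Multipliers (in order of application): m_{21} = -3, m_{31} = -3, m_{41} = 0, m_{32} = 1, m_{42} = 0, m_{43} = 1

multipliers: -3, -3, 0, 1, 0, 1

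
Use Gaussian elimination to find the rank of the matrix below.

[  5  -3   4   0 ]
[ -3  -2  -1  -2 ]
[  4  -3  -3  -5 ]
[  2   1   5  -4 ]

rank(A) = 4

Row reduction:
R2 <- R2 - (-3/5)*R1:  [     0  -19/5    7/5     -2 ]
R3 <- R3 - (4/5)*R1:  [     0   -3/5  -31/5     -5 ]
R4 <- R4 - (2/5)*R1:  [    0  11/5  17/5    -4 ]
R3 <- R3 - (3/19)*R2:  [       0        0  -122/19   -89/19 ]
R4 <- R4 - (-11/19)*R2:  [      0       0   80/19  -98/19 ]
R4 <- R4 - (-40/61)*R3:  [       0        0        0  -502/61 ]
Row echelon form:
[ 5     -3        4        0 ]
[ 0  -19/5      7/5       -2 ]
[ 0      0  -122/19   -89/19 ]
[ 0      0        0  -502/61 ]
Nonzero rows / pivot columns: 4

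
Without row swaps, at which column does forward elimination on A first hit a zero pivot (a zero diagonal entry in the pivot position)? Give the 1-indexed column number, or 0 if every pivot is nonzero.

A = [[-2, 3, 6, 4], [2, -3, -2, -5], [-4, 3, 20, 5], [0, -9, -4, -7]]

first zero-pivot column = 2

Naive forward elimination:
R2 <- R2 - (-1)*R1:  [  0   0   4  -1 ]
R3 <- R3 - (2)*R1:  [  0  -3   8  -3 ]
Matrix at this point:
[ -2   3   6   4 ]
[  0   0   4  -1 ]
[  0  -3   8  -3 ]
[  0  -9  -4  -7 ]
Pivot entry (2,2) is zero but row 3 has -3 in column 2 -> naive elimination stops; a row interchange (e.g. R2 <-> R3) would be required here.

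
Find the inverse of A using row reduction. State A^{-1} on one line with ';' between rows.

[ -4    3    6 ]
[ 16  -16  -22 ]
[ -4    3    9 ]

Gauss-Jordan on [A | I]:
R1 <- (1/-4)*R1:  [    1  -3/4  -3/2  |  -1/4     0     0 ]
R2 <- R2 - (16)*R1:  [  0  -4   2  |   4   1   0 ]
R3 <- R3 - (-4)*R1:  [  0   0   3  |  -1   0   1 ]
R2 <- (1/-4)*R2:  [    0     1  -1/2  |    -1  -1/4     0 ]
R1 <- R1 - (-3/4)*R2:  [     1      0  -15/8  |     -1  -3/16      0 ]
R3 <- (1/3)*R3:  [    0     0     1  |  -1/3     0   1/3 ]
R1 <- R1 - (-15/8)*R3:  [     1      0      0  |  -13/8  -3/16    5/8 ]
R2 <- R2 - (-1/2)*R3:  [    0     1     0  |  -7/6  -1/4   1/6 ]
Right block of [I | A^{-1}] is the inverse:
[ -13/8  -3/16  5/8 ]
[  -7/6   -1/4  1/6 ]
[  -1/3      0  1/3 ]

inverse = [-13/8 -3/16 5/8; -7/6 -1/4 1/6; -1/3 0 1/3]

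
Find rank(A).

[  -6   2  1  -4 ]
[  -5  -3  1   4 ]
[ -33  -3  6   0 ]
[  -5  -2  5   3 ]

Row reduction:
R2 <- R2 - (5/6)*R1:  [     0  -14/3    1/6   22/3 ]
R3 <- R3 - (11/2)*R1:  [   0  -14  1/2   22 ]
R4 <- R4 - (5/6)*R1:  [     0  -11/3   25/6   19/3 ]
R3 <- R3 - (3)*R2:  [ 0  0  0  0 ]
R4 <- R4 - (11/14)*R2:  [      0       0  113/28     4/7 ]
R3 <-> R4   (pivot in column 3 was zero)
[ -6      2       1    -4 ]
[  0  -14/3     1/6  22/3 ]
[  0      0  113/28   4/7 ]
[  0      0       0     0 ]
Row echelon form:
[ -6      2       1    -4 ]
[  0  -14/3     1/6  22/3 ]
[  0      0  113/28   4/7 ]
[  0      0       0     0 ]
Nonzero rows / pivot columns: 3

rank(A) = 3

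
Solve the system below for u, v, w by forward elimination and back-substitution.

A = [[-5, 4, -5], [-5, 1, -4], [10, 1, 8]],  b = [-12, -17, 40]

(3, 2, 1)

Forward elimination on [A|b]:
R2 <- R2 - (1)*R1:  [  0  -3   1  -5 ]
R3 <- R3 - (-2)*R1:  [  0   9  -2  16 ]
R3 <- R3 - (-3)*R2:  [ 0  0  1  1 ]
Row echelon form:
[ -5   4  -5  |  -12 ]
[  0  -3   1  |   -5 ]
[  0   0   1  |    1 ]
Back-substitution:
w = (1) / 1 = 1
v = (-5 - (1)*(1)) / -3 = 2
u = (-12 - (4)*(2) - (-5)*(1)) / -5 = 3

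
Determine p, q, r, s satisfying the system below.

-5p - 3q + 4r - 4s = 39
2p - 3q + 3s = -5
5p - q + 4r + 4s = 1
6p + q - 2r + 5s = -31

(-1, -2, 4, -3)

Forward elimination on [A|b]:
R2 <- R2 - (-2/5)*R1:  [     0  -21/5    8/5    7/5   53/5 ]
R3 <- R3 - (-1)*R1:  [  0  -4   8   0  40 ]
R4 <- R4 - (-6/5)*R1:  [     0  -13/5   14/5    1/5   79/5 ]
R3 <- R3 - (20/21)*R2:  [      0       0  136/21    -4/3  628/21 ]
R4 <- R4 - (13/21)*R2:  [      0       0   38/21    -2/3  194/21 ]
R4 <- R4 - (19/68)*R3:  [     0      0      0  -5/17  15/17 ]
Row echelon form:
[ -5     -3       4     -4  |      39 ]
[  0  -21/5     8/5    7/5  |    53/5 ]
[  0      0  136/21   -4/3  |  628/21 ]
[  0      0       0  -5/17  |   15/17 ]
Back-substitution:
s = (15/17) / (-5/17) = -3
r = (628/21 - (-4/3)*(-3)) / (136/21) = 4
q = (53/5 - (8/5)*(4) - (7/5)*(-3)) / (-21/5) = -2
p = (39 - (-3)*(-2) - (4)*(4) - (-4)*(-3)) / -5 = -1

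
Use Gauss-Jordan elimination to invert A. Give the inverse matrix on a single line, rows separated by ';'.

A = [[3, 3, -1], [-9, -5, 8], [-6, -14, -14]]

inverse = [-91/36 -7/9 -19/72; 29/12 2/3 5/24; -4/3 -1/3 -1/6]

Gauss-Jordan on [A | I]:
R1 <- (1/3)*R1:  [    1     1  -1/3  |   1/3     0     0 ]
R2 <- R2 - (-9)*R1:  [ 0  4  5  |  3  1  0 ]
R3 <- R3 - (-6)*R1:  [   0   -8  -16  |    2    0    1 ]
R2 <- (1/4)*R2:  [   0    1  5/4  |  3/4  1/4    0 ]
R1 <- R1 - (1)*R2:  [      1       0  -19/12  |   -5/12    -1/4       0 ]
R3 <- R3 - (-8)*R2:  [  0   0  -6  |   8   2   1 ]
R3 <- (1/-6)*R3:  [    0     0     1  |  -4/3  -1/3  -1/6 ]
R1 <- R1 - (-19/12)*R3:  [      1       0       0  |  -91/36    -7/9  -19/72 ]
R2 <- R2 - (5/4)*R3:  [     0      1      0  |  29/12    2/3   5/24 ]
Right block of [I | A^{-1}] is the inverse:
[ -91/36  -7/9  -19/72 ]
[  29/12   2/3    5/24 ]
[   -4/3  -1/3    -1/6 ]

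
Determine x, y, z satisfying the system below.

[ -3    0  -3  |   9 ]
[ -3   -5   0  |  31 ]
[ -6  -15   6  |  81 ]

(-2, -5, -1)

Forward elimination on [A|b]:
R2 <- R2 - (1)*R1:  [  0  -5   3  22 ]
R3 <- R3 - (2)*R1:  [   0  -15   12   63 ]
R3 <- R3 - (3)*R2:  [  0   0   3  -3 ]
Row echelon form:
[ -3   0  -3  |   9 ]
[  0  -5   3  |  22 ]
[  0   0   3  |  -3 ]
Back-substitution:
z = (-3) / 3 = -1
y = (22 - (3)*(-1)) / -5 = -5
x = (9 - (-3)*(-1)) / -3 = -2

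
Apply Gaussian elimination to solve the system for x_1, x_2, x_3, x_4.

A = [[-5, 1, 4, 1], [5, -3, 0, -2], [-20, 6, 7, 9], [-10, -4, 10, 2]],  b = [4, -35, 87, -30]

(-2, 5, -4, 5)

Forward elimination on [A|b]:
R2 <- R2 - (-1)*R1:  [   0   -2    4   -1  -31 ]
R3 <- R3 - (4)*R1:  [  0   2  -9   5  71 ]
R4 <- R4 - (2)*R1:  [   0   -6    2    0  -38 ]
R3 <- R3 - (-1)*R2:  [  0   0  -5   4  40 ]
R4 <- R4 - (3)*R2:  [   0    0  -10    3   55 ]
R4 <- R4 - (2)*R3:  [   0    0    0   -5  -25 ]
Row echelon form:
[ -5   1   4   1  |    4 ]
[  0  -2   4  -1  |  -31 ]
[  0   0  -5   4  |   40 ]
[  0   0   0  -5  |  -25 ]
Back-substitution:
x_4 = (-25) / -5 = 5
x_3 = (40 - (4)*(5)) / -5 = -4
x_2 = (-31 - (4)*(-4) - (-1)*(5)) / -2 = 5
x_1 = (4 - (1)*(5) - (4)*(-4) - (1)*(5)) / -5 = -2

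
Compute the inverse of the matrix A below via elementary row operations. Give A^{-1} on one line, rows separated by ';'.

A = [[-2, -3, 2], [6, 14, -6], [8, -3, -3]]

Gauss-Jordan on [A | I]:
R1 <- (1/-2)*R1:  [    1   3/2    -1  |  -1/2     0     0 ]
R2 <- R2 - (6)*R1:  [ 0  5  0  |  3  1  0 ]
R3 <- R3 - (8)*R1:  [   0  -15    5  |    4    0    1 ]
R2 <- (1/5)*R2:  [   0    1    0  |  3/5  1/5    0 ]
R1 <- R1 - (3/2)*R2:  [     1      0     -1  |   -7/5  -3/10      0 ]
R3 <- R3 - (-15)*R2:  [  0   0   5  |  13   3   1 ]
R3 <- (1/5)*R3:  [    0     0     1  |  13/5   3/5   1/5 ]
R1 <- R1 - (-1)*R3:  [    1     0     0  |   6/5  3/10   1/5 ]
Right block of [I | A^{-1}] is the inverse:
[  6/5  3/10  1/5 ]
[  3/5   1/5    0 ]
[ 13/5   3/5  1/5 ]

inverse = [6/5 3/10 1/5; 3/5 1/5 0; 13/5 3/5 1/5]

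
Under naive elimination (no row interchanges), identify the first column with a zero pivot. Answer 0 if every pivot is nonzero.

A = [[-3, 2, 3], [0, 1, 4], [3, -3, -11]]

first zero-pivot column = 0

Naive forward elimination:
R3 <- R3 - (-1)*R1:  [  0  -1  -8 ]
R3 <- R3 - (-1)*R2:  [  0   0  -4 ]
All pivots nonzero; naive elimination completes without hitting a zero pivot.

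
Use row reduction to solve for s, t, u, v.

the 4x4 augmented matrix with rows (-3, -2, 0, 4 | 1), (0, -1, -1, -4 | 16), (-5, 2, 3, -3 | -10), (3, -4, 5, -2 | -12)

(-1, -3, -5, -2)

Forward elimination on [A|b]:
R3 <- R3 - (5/3)*R1:  [     0   16/3      3  -29/3  -35/3 ]
R4 <- R4 - (-1)*R1:  [   0   -6    5    2  -11 ]
R3 <- R3 - (-16/3)*R2:  [     0      0   -7/3    -31  221/3 ]
R4 <- R4 - (6)*R2:  [    0     0    11    26  -107 ]
R4 <- R4 - (-33/7)*R3:  [      0       0       0  -841/7  1682/7 ]
Row echelon form:
[ -3  -2     0       4  |       1 ]
[  0  -1    -1      -4  |      16 ]
[  0   0  -7/3     -31  |   221/3 ]
[  0   0     0  -841/7  |  1682/7 ]
Back-substitution:
v = (1682/7) / (-841/7) = -2
u = (221/3 - (-31)*(-2)) / (-7/3) = -5
t = (16 - (-1)*(-5) - (-4)*(-2)) / -1 = -3
s = (1 - (-2)*(-3) - (4)*(-2)) / -3 = -1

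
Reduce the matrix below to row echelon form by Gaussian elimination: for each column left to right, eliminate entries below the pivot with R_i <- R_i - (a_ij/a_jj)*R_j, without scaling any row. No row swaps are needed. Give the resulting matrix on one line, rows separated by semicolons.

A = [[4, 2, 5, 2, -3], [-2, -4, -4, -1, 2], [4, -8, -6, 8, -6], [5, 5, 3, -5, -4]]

REF = [4 2 5 2 -3; 0 -3 -3/2 0 1/2; 0 0 -6 6 -14/3; 0 0 0 -12 11/3]

Forward elimination:
R2 <- R2 - (-1/2)*R1:  [    0    -3  -3/2     0   1/2 ]
R3 <- R3 - (1)*R1:  [   0  -10  -11    6   -3 ]
R4 <- R4 - (5/4)*R1:  [     0    5/2  -13/4  -15/2   -1/4 ]
R3 <- R3 - (10/3)*R2:  [     0      0     -6      6  -14/3 ]
R4 <- R4 - (-5/6)*R2:  [     0      0   -9/2  -15/2    1/6 ]
R4 <- R4 - (3/4)*R3:  [    0     0     0   -12  11/3 ]
Row echelon form:
[ 4   2     5    2     -3 ]
[ 0  -3  -3/2    0    1/2 ]
[ 0   0    -6    6  -14/3 ]
[ 0   0     0  -12   11/3 ]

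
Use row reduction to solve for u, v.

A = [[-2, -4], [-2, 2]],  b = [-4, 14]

(-4, 3)

Forward elimination on [A|b]:
R2 <- R2 - (1)*R1:  [  0   6  18 ]
Row echelon form:
[ -2  -4  |  -4 ]
[  0   6  |  18 ]
Back-substitution:
v = (18) / 6 = 3
u = (-4 - (-4)*(3)) / -2 = -4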